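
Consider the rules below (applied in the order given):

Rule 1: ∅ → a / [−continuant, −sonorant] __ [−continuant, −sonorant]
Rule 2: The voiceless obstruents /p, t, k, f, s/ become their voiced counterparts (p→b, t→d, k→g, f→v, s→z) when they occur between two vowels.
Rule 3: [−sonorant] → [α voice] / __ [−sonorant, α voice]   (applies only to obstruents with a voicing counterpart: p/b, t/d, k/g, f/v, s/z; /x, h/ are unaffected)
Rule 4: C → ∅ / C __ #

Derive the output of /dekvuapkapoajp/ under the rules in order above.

degvuabagaboaj

Rule 1 (stop-cluster a-epenthesis): /p/ and /k/ form a stop–stop cluster, so [a] is inserted between them. /dekvuapkapoajp/ → dekvuapakapoajp.
Rule 2 (intervocalic voicing): /p/ is a voiceless obstruent between vowels /a/ and /a/, so it voices to [b]. /k/ is a voiceless obstruent between vowels /a/ and /a/, so it voices to [g]. /p/ is a voiceless obstruent between vowels /a/ and /o/, so it voices to [b]. /dekvuapakapoajp/ → dekvuabagaboajp.
Rule 3 (regressive voicing assimilation): /k/ precedes the voiced obstruent /v/, so it voices to [g] by assimilation. /dekvuabagaboajp/ → degvuabagaboajp.
Rule 4 (final cluster simplification): /p/ is the second consonant of a word-final cluster /jp/, so it deletes. /degvuabagaboajp/ → degvuabagaboaj.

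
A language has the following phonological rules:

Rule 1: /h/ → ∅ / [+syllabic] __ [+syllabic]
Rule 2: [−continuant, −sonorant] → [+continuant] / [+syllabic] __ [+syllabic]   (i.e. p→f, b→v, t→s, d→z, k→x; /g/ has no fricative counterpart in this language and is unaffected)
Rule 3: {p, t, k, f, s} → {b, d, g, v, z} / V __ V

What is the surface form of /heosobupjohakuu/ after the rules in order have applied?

heozovupjoaxuu

Rule 1 (intervocalic h-deletion): /h/ occurs between vowels /o/ and /a/, so it deletes. /heosobupjohakuu/ → heosobupjoakuu.
Rule 2 (intervocalic spirantization): /b/ is a stop between vowels /o/ and /u/, so it spirantizes to the fricative [v]. /k/ is a stop between vowels /a/ and /u/, so it spirantizes to the fricative [x]. /heosobupjoakuu/ → heosovupjoaxuu.
Rule 3 (intervocalic voicing): /s/ is a voiceless obstruent between vowels /o/ and /o/, so it voices to [z]. /heosovupjoaxuu/ → heozovupjoaxuu.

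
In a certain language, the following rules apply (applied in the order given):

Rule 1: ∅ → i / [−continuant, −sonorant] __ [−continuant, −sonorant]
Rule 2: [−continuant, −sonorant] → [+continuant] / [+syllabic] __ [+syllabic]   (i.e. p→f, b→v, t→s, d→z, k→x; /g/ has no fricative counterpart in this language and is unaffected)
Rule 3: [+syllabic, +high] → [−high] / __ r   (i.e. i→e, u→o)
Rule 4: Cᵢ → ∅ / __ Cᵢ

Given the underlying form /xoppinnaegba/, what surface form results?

xofifinaegiva

Rule 1 (stop-cluster i-epenthesis): /p/ and /p/ form a stop–stop cluster, so [i] is inserted between them. /g/ and /b/ form a stop–stop cluster, so [i] is inserted between them. /xoppinnaegba/ → xopipinnaegiba.
Rule 2 (intervocalic spirantization): /p/ is a stop between vowels /o/ and /i/, so it spirantizes to the fricative [f]. /p/ is a stop between vowels /i/ and /i/, so it spirantizes to the fricative [f]. /b/ is a stop between vowels /i/ and /a/, so it spirantizes to the fricative [v]. /xopipinnaegiba/ → xofifinnaegiva.
Rule 3 (pre-rhotic lowering): no segment meets the environment; /xofifinnaegiva/ is unchanged.
Rule 4 (degemination): /nn/ is a geminate; the first /n/ deletes. /xofifinnaegiva/ → xofifinaegiva.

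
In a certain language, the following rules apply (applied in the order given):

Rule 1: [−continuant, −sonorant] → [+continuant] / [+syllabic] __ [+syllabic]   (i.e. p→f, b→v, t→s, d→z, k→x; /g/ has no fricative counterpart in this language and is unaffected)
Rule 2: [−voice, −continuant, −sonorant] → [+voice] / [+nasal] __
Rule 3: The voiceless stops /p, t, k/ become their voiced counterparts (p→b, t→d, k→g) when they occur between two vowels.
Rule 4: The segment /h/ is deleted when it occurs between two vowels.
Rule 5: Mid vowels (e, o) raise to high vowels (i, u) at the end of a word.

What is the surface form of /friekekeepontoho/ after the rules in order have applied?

Rule 1 (intervocalic spirantization): /k/ is a stop between vowels /e/ and /e/, so it spirantizes to the fricative [x]. /k/ is a stop between vowels /e/ and /e/, so it spirantizes to the fricative [x]. /p/ is a stop between vowels /e/ and /o/, so it spirantizes to the fricative [f]. /friekekeepontoho/ → friexexeefontoho.
Rule 2 (post-nasal voicing): /t/ is a voiceless stop immediately after the nasal /n/, so it voices to [d]. /friexexeefontoho/ → friexexeefondoho.
Rule 3 (intervocalic voicing): no segment meets the environment; /friexexeefondoho/ is unchanged.
Rule 4 (intervocalic h-deletion): /h/ occurs between vowels /o/ and /o/, so it deletes. /friexexeefondoho/ → friexexeefondoo.
Rule 5 (final vowel raising): /o/ is a mid vowel in word-final position, so it raises to [u]. /friexexeefondoo/ → friexexeefondou.

friexexeefondou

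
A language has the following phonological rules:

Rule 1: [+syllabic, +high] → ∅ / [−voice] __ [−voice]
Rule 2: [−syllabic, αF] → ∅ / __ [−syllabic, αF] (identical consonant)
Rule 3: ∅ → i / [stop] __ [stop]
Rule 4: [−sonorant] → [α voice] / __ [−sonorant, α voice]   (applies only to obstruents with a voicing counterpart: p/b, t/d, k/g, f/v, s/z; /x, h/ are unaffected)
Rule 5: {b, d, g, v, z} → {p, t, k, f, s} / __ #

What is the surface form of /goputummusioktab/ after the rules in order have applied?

gopitumusiokitap

Rule 1 (high vowel syncope): /u/ is a high vowel flanked by voiceless consonants /p/ and /t/, so it deletes. /goputummusioktab/ → goptummusioktab.
Rule 2 (degemination): /mm/ is a geminate; the first /m/ deletes. /goptummusioktab/ → goptumusioktab.
Rule 3 (stop-cluster i-epenthesis): /p/ and /t/ form a stop–stop cluster, so [i] is inserted between them. /k/ and /t/ form a stop–stop cluster, so [i] is inserted between them. /goptumusioktab/ → gopitumusiokitab.
Rule 4 (regressive voicing assimilation): no segment meets the environment; /gopitumusiokitab/ is unchanged.
Rule 5 (final devoicing): /b/ is a voiced obstruent in word-final position, so it devoices to [p]. /gopitumusiokitab/ → gopitumusiokitap.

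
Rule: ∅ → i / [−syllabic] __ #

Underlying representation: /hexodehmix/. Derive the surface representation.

hexodehmixi

the form ends in the consonant /x/, so [i] is inserted word-finally.
Surface form: [hexodehmixi].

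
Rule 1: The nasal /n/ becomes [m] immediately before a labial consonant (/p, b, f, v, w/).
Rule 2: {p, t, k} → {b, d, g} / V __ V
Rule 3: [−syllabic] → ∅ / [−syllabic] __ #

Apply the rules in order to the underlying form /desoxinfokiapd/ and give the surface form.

Rule 1 (nasal place assimilation): /n/ precedes the labial consonant /f/, so it assimilates in place to [m]. /desoxinfokiapd/ → desoximfokiapd.
Rule 2 (intervocalic voicing): /k/ is a voiceless stop between vowels /o/ and /i/, so it voices to [g]. /desoximfokiapd/ → desoximfogiapd.
Rule 3 (final cluster simplification): /d/ is the second consonant of a word-final cluster /pd/, so it deletes. /desoximfogiapd/ → desoximfogiap.

desoximfogiap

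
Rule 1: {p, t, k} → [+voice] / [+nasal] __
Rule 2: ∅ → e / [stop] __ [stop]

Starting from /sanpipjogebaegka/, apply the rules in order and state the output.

Rule 1 (post-nasal voicing): /p/ is a voiceless stop immediately after the nasal /n/, so it voices to [b]. /sanpipjogebaegka/ → sanbipjogebaegka.
Rule 2 (stop-cluster e-epenthesis): /g/ and /k/ form a stop–stop cluster, so [e] is inserted between them. /sanbipjogebaegka/ → sanbipjogebaegeka.

sanbipjogebaegeka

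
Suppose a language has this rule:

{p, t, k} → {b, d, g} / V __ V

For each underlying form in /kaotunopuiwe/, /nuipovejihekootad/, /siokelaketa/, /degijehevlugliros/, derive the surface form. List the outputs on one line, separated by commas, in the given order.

/kaotunopuiwe/: /t/ is a voiceless stop between vowels /o/ and /u/, so it voices to [d]. /p/ is a voiceless stop between vowels /o/ and /u/, so it voices to [b]. → [kaodunobuiwe].
/nuipovejihekootad/: /p/ is a voiceless stop between vowels /i/ and /o/, so it voices to [b]. /k/ is a voiceless stop between vowels /e/ and /o/, so it voices to [g]. /t/ is a voiceless stop between vowels /o/ and /a/, so it voices to [d]. → [nuibovejihegoodad].
/siokelaketa/: /k/ is a voiceless stop between vowels /o/ and /e/, so it voices to [g]. /k/ is a voiceless stop between vowels /a/ and /e/, so it voices to [g]. /t/ is a voiceless stop between vowels /e/ and /a/, so it voices to [d]. → [siogelageda].
/degijehevlugliros/: the rule's environment is not met; surfaces unchanged as [degijehevlugliros].

kaodunobuiwe, nuibovejihegoodad, siogelageda, degijehevlugliros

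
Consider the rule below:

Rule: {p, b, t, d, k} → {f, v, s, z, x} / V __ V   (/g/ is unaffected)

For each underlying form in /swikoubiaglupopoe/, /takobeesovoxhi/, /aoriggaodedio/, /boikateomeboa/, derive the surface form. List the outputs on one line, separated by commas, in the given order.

/swikoubiaglupopoe/: /k/ is a stop between vowels /i/ and /o/, so it spirantizes to the fricative [x]. /b/ is a stop between vowels /u/ and /i/, so it spirantizes to the fricative [v]. /p/ is a stop between vowels /u/ and /o/, so it spirantizes to the fricative [f]. /p/ is a stop between vowels /o/ and /o/, so it spirantizes to the fricative [f]. → [swixouviaglufofoe].
/takobeesovoxhi/: /k/ is a stop between vowels /a/ and /o/, so it spirantizes to the fricative [x]. /b/ is a stop between vowels /o/ and /e/, so it spirantizes to the fricative [v]. → [taxoveesovoxhi].
/aoriggaodedio/: /d/ is a stop between vowels /o/ and /e/, so it spirantizes to the fricative [z]. /d/ is a stop between vowels /e/ and /i/, so it spirantizes to the fricative [z]. → [aoriggaozezio].
/boikateomeboa/: /k/ is a stop between vowels /i/ and /a/, so it spirantizes to the fricative [x]. /t/ is a stop between vowels /a/ and /e/, so it spirantizes to the fricative [s]. /b/ is a stop between vowels /e/ and /o/, so it spirantizes to the fricative [v]. → [boixaseomevoa].

swixouviaglufofoe, taxoveesovoxhi, aoriggaozezio, boixaseomevoa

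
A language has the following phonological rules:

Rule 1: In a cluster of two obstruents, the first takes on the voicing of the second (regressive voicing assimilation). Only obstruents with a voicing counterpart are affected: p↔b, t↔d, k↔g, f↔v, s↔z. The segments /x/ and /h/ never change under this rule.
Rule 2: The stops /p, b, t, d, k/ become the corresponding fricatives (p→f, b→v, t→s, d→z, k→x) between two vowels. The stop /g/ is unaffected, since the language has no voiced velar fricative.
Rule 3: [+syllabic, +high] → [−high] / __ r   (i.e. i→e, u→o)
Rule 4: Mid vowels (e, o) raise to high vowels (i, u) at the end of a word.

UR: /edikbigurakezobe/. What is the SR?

ezigbigoraxezovi

Rule 1 (regressive voicing assimilation): /k/ precedes the voiced obstruent /b/, so it voices to [g] by assimilation. /edikbigurakezobe/ → edigbigurakezobe.
Rule 2 (intervocalic spirantization): /d/ is a stop between vowels /e/ and /i/, so it spirantizes to the fricative [z]. /k/ is a stop between vowels /a/ and /e/, so it spirantizes to the fricative [x]. /b/ is a stop between vowels /o/ and /e/, so it spirantizes to the fricative [v]. /edigbigurakezobe/ → ezigbiguraxezove.
Rule 3 (pre-rhotic lowering): /u/ is a high vowel immediately before /r/, so it lowers to [o]. /ezigbiguraxezove/ → ezigbigoraxezove.
Rule 4 (final vowel raising): /e/ is a mid vowel in word-final position, so it raises to [i]. /ezigbigoraxezove/ → ezigbigoraxezovi.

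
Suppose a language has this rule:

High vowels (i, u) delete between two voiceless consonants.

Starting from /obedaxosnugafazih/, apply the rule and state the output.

No segment of /obedaxosnugafazih/ meets the structural description of the rule, so the form surfaces unchanged.

obedaxosnugafazih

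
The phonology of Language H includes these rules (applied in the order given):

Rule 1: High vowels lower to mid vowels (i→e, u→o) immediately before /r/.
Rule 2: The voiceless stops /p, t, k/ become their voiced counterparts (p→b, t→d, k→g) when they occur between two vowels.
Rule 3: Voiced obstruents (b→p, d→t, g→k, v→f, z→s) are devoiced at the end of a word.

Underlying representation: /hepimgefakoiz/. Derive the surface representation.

hebimgefagois

Rule 1 (pre-rhotic lowering): no segment meets the environment; /hepimgefakoiz/ is unchanged.
Rule 2 (intervocalic voicing): /p/ is a voiceless stop between vowels /e/ and /i/, so it voices to [b]. /k/ is a voiceless stop between vowels /a/ and /o/, so it voices to [g]. /hepimgefakoiz/ → hebimgefagoiz.
Rule 3 (final devoicing): /z/ is a voiced obstruent in word-final position, so it devoices to [s]. /hebimgefagoiz/ → hebimgefagois.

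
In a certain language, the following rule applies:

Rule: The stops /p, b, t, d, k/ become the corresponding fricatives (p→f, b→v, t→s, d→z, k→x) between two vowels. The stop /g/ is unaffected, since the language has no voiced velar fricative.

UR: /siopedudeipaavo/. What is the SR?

siofezuzeifaavo

/p/ is a stop between vowels /o/ and /e/, so it spirantizes to the fricative [f].
/d/ is a stop between vowels /e/ and /u/, so it spirantizes to the fricative [z].
/d/ is a stop between vowels /u/ and /e/, so it spirantizes to the fricative [z].
/p/ is a stop between vowels /i/ and /a/, so it spirantizes to the fricative [f].
Surface form: [siofezuzeifaavo].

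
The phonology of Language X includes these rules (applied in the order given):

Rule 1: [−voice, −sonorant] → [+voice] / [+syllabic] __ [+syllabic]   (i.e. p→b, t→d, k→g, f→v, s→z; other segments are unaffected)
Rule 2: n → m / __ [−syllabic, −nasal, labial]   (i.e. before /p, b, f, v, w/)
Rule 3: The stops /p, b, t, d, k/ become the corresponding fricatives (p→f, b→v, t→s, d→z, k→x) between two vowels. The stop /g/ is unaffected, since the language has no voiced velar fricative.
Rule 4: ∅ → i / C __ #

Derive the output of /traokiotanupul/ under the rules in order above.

traogiozanuvuli

Rule 1 (intervocalic voicing): /k/ is a voiceless obstruent between vowels /o/ and /i/, so it voices to [g]. /t/ is a voiceless obstruent between vowels /o/ and /a/, so it voices to [d]. /p/ is a voiceless obstruent between vowels /u/ and /u/, so it voices to [b]. /traokiotanupul/ → traogiodanubul.
Rule 2 (nasal place assimilation): no segment meets the environment; /traogiodanubul/ is unchanged.
Rule 3 (intervocalic spirantization): /d/ is a stop between vowels /o/ and /a/, so it spirantizes to the fricative [z]. /b/ is a stop between vowels /u/ and /u/, so it spirantizes to the fricative [v]. /traogiodanubul/ → traogiozanuvul.
Rule 4 (final i-epenthesis): the form ends in the consonant /l/, so [i] is inserted word-finally. /traogiozanuvul/ → traogiozanuvuli.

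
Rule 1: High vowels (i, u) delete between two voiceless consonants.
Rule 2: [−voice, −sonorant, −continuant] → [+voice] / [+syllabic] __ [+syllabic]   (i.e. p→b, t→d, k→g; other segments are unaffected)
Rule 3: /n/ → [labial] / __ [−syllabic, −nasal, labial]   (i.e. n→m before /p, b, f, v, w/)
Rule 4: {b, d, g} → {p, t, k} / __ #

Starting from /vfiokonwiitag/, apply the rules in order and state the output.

vfiogomwiidak

Rule 1 (high vowel syncope): no segment meets the environment; /vfiokonwiitag/ is unchanged.
Rule 2 (intervocalic voicing): /k/ is a voiceless stop between vowels /o/ and /o/, so it voices to [g]. /t/ is a voiceless stop between vowels /i/ and /a/, so it voices to [d]. /vfiokonwiitag/ → vfiogonwiidag.
Rule 3 (nasal place assimilation): /n/ precedes the labial consonant /w/, so it assimilates in place to [m]. /vfiogonwiidag/ → vfiogomwiidag.
Rule 4 (final devoicing): /g/ is a voiced stop in word-final position, so it devoices to [k]. /vfiogomwiidag/ → vfiogomwiidak.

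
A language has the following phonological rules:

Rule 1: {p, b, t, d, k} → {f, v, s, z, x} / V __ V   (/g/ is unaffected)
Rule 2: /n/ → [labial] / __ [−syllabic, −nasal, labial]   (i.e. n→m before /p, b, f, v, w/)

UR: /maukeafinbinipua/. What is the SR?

mauxeafimbinifua

Rule 1 (intervocalic spirantization): /k/ is a stop between vowels /u/ and /e/, so it spirantizes to the fricative [x]. /p/ is a stop between vowels /i/ and /u/, so it spirantizes to the fricative [f]. /maukeafinbinipua/ → mauxeafinbinifua.
Rule 2 (nasal place assimilation): /n/ precedes the labial consonant /b/, so it assimilates in place to [m]. /mauxeafinbinifua/ → mauxeafimbinifua.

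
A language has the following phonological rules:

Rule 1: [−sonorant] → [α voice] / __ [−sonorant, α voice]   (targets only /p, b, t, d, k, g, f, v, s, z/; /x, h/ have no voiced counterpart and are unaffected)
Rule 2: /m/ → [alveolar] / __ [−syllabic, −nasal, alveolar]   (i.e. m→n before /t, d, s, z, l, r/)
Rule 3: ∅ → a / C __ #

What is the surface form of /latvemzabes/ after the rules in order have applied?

Rule 1 (regressive voicing assimilation): /t/ precedes the voiced obstruent /v/, so it voices to [d] by assimilation. /latvemzabes/ → ladvemzabes.
Rule 2 (nasal place assimilation): /m/ precedes the alveolar consonant /z/, so it assimilates in place to [n]. /ladvemzabes/ → ladvenzabes.
Rule 3 (final a-epenthesis): the form ends in the consonant /s/, so [a] is inserted word-finally. /ladvenzabes/ → ladvenzabesa.

ladvenzabesa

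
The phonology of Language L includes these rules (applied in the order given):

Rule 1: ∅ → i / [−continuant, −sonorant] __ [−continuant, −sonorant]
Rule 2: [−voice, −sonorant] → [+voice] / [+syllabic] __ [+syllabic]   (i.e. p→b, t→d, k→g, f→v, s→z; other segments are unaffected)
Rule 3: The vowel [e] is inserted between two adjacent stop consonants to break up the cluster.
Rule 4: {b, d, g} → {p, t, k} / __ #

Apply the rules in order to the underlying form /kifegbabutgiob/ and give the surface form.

Rule 1 (stop-cluster i-epenthesis): /g/ and /b/ form a stop–stop cluster, so [i] is inserted between them. /t/ and /g/ form a stop–stop cluster, so [i] is inserted between them. /kifegbabutgiob/ → kifegibabutigiob.
Rule 2 (intervocalic voicing): /f/ is a voiceless obstruent between vowels /i/ and /e/, so it voices to [v]. /t/ is a voiceless obstruent between vowels /u/ and /i/, so it voices to [d]. /kifegibabutigiob/ → kivegibabudigiob.
Rule 3 (stop-cluster e-epenthesis): no segment meets the environment; /kivegibabudigiob/ is unchanged.
Rule 4 (final devoicing): /b/ is a voiced stop in word-final position, so it devoices to [p]. /kivegibabudigiob/ → kivegibabudigiop.

kivegibabudigiop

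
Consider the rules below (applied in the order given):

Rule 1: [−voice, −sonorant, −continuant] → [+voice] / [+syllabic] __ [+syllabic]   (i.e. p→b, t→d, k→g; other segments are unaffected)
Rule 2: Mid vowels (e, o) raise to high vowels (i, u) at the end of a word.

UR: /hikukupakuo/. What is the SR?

higugubaguu

Rule 1 (intervocalic voicing): /k/ is a voiceless stop between vowels /i/ and /u/, so it voices to [g]. /k/ is a voiceless stop between vowels /u/ and /u/, so it voices to [g]. /p/ is a voiceless stop between vowels /u/ and /a/, so it voices to [b]. /k/ is a voiceless stop between vowels /a/ and /u/, so it voices to [g]. /hikukupakuo/ → higugubaguo.
Rule 2 (final vowel raising): /o/ is a mid vowel in word-final position, so it raises to [u]. /higugubaguo/ → higugubaguu.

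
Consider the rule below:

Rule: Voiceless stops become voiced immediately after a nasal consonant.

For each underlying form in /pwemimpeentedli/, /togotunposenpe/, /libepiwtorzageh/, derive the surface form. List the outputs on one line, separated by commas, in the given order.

pwemimbeendedli, togotunbosenbe, libepiwtorzageh

/pwemimpeentedli/: /p/ is a voiceless stop immediately after the nasal /m/, so it voices to [b]. /t/ is a voiceless stop immediately after the nasal /n/, so it voices to [d]. → [pwemimbeendedli].
/togotunposenpe/: /p/ is a voiceless stop immediately after the nasal /n/, so it voices to [b]. /p/ is a voiceless stop immediately after the nasal /n/, so it voices to [b]. → [togotunbosenbe].
/libepiwtorzageh/: the rule's environment is not met; surfaces unchanged as [libepiwtorzageh].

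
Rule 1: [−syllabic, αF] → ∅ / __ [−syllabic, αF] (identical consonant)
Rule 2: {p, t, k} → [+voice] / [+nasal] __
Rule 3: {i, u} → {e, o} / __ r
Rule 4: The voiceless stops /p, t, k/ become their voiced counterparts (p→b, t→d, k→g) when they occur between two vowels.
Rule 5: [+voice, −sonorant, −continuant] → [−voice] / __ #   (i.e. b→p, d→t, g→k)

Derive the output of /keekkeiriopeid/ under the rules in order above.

Rule 1 (degemination): /kk/ is a geminate; the first /k/ deletes. /keekkeiriopeid/ → keekeiriopeid.
Rule 2 (post-nasal voicing): no segment meets the environment; /keekeiriopeid/ is unchanged.
Rule 3 (pre-rhotic lowering): /i/ is a high vowel immediately before /r/, so it lowers to [e]. /keekeiriopeid/ → keekeeriopeid.
Rule 4 (intervocalic voicing): /k/ is a voiceless stop between vowels /e/ and /e/, so it voices to [g]. /p/ is a voiceless stop between vowels /o/ and /e/, so it voices to [b]. /keekeeriopeid/ → keegeeriobeid.
Rule 5 (final devoicing): /d/ is a voiced stop in word-final position, so it devoices to [t]. /keegeeriobeid/ → keegeeriobeit.

keegeeriobeit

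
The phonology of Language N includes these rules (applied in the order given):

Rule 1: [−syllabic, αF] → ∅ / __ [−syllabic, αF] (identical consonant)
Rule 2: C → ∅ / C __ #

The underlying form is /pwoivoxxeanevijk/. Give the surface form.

Rule 1 (degemination): /xx/ is a geminate; the first /x/ deletes. /pwoivoxxeanevijk/ → pwoivoxeanevijk.
Rule 2 (final cluster simplification): /k/ is the second consonant of a word-final cluster /jk/, so it deletes. /pwoivoxeanevijk/ → pwoivoxeanevij.

pwoivoxeanevij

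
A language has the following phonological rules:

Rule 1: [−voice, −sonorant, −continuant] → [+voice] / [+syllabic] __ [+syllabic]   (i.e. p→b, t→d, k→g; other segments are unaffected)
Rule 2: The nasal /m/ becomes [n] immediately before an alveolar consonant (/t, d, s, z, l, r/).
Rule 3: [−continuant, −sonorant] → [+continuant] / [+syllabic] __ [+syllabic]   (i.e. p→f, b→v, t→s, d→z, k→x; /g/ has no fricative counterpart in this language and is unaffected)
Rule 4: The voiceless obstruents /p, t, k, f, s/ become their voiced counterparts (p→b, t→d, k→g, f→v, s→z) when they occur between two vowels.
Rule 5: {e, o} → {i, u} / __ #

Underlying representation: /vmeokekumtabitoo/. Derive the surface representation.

vmeogeguntavizou

Rule 1 (intervocalic voicing): /k/ is a voiceless stop between vowels /o/ and /e/, so it voices to [g]. /k/ is a voiceless stop between vowels /e/ and /u/, so it voices to [g]. /t/ is a voiceless stop between vowels /i/ and /o/, so it voices to [d]. /vmeokekumtabitoo/ → vmeogegumtabidoo.
Rule 2 (nasal place assimilation): /m/ precedes the alveolar consonant /t/, so it assimilates in place to [n]. /vmeogegumtabidoo/ → vmeogeguntabidoo.
Rule 3 (intervocalic spirantization): /b/ is a stop between vowels /a/ and /i/, so it spirantizes to the fricative [v]. /d/ is a stop between vowels /i/ and /o/, so it spirantizes to the fricative [z]. /vmeogeguntabidoo/ → vmeogeguntavizoo.
Rule 4 (intervocalic voicing): no segment meets the environment; /vmeogeguntavizoo/ is unchanged.
Rule 5 (final vowel raising): /o/ is a mid vowel in word-final position, so it raises to [u]. /vmeogeguntavizoo/ → vmeogeguntavizou.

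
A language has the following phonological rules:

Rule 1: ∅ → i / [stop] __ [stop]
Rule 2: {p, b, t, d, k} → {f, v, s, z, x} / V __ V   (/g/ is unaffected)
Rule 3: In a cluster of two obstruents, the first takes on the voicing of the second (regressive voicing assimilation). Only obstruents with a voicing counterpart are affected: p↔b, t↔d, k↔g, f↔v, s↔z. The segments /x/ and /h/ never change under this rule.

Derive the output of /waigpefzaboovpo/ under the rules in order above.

Rule 1 (stop-cluster i-epenthesis): /g/ and /p/ form a stop–stop cluster, so [i] is inserted between them. /waigpefzaboovpo/ → waigipefzaboovpo.
Rule 2 (intervocalic spirantization): /p/ is a stop between vowels /i/ and /e/, so it spirantizes to the fricative [f]. /b/ is a stop between vowels /a/ and /o/, so it spirantizes to the fricative [v]. /waigipefzaboovpo/ → waigifefzavoovpo.
Rule 3 (regressive voicing assimilation): /f/ precedes the voiced obstruent /z/, so it voices to [v] by assimilation. /v/ precedes the voiceless obstruent /p/, so it devoices to [f] by assimilation. /waigifefzavoovpo/ → waigifevzavoofpo.

waigifevzavoofpo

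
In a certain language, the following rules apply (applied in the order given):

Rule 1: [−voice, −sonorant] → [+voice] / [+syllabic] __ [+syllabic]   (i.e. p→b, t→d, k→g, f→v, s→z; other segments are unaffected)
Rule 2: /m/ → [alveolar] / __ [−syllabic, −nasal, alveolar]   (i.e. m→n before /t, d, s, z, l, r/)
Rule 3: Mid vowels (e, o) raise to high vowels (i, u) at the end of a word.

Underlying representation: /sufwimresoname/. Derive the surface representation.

sufwinrezonami

Rule 1 (intervocalic voicing): /s/ is a voiceless obstruent between vowels /e/ and /o/, so it voices to [z]. /sufwimresoname/ → sufwimrezoname.
Rule 2 (nasal place assimilation): /m/ precedes the alveolar consonant /r/, so it assimilates in place to [n]. /sufwimrezoname/ → sufwinrezoname.
Rule 3 (final vowel raising): /e/ is a mid vowel in word-final position, so it raises to [i]. /sufwinrezoname/ → sufwinrezonami.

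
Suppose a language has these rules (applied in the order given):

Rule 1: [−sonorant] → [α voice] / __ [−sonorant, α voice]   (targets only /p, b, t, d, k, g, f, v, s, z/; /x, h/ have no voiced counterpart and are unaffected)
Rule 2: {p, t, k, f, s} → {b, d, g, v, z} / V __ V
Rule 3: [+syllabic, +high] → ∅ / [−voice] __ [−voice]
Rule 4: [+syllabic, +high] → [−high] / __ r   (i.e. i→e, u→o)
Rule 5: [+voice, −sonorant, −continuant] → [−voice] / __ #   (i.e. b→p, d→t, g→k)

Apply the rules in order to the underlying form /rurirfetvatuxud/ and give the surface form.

Rule 1 (regressive voicing assimilation): /t/ precedes the voiced obstruent /v/, so it voices to [d] by assimilation. /rurirfetvatuxud/ → rurirfedvatuxud.
Rule 2 (intervocalic voicing): /t/ is a voiceless obstruent between vowels /a/ and /u/, so it voices to [d]. /rurirfedvatuxud/ → rurirfedvaduxud.
Rule 3 (high vowel syncope): no segment meets the environment; /rurirfedvaduxud/ is unchanged.
Rule 4 (pre-rhotic lowering): /u/ is a high vowel immediately before /r/, so it lowers to [o]. /i/ is a high vowel immediately before /r/, so it lowers to [e]. /rurirfedvaduxud/ → rorerfedvaduxud.
Rule 5 (final devoicing): /d/ is a voiced stop in word-final position, so it devoices to [t]. /rorerfedvaduxud/ → rorerfedvaduxut.

rorerfedvaduxut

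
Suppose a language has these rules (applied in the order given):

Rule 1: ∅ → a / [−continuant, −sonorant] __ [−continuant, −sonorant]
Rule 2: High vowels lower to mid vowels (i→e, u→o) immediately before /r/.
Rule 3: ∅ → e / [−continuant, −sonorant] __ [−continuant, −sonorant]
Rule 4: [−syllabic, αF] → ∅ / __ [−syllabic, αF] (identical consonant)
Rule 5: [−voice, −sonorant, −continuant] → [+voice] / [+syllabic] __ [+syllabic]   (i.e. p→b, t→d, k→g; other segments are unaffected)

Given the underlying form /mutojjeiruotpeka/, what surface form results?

mudojeeruodabega

Rule 1 (stop-cluster a-epenthesis): /t/ and /p/ form a stop–stop cluster, so [a] is inserted between them. /mutojjeiruotpeka/ → mutojjeiruotapeka.
Rule 2 (pre-rhotic lowering): /i/ is a high vowel immediately before /r/, so it lowers to [e]. /mutojjeiruotapeka/ → mutojjeeruotapeka.
Rule 3 (stop-cluster e-epenthesis): no segment meets the environment; /mutojjeeruotapeka/ is unchanged.
Rule 4 (degemination): /jj/ is a geminate; the first /j/ deletes. /mutojjeeruotapeka/ → mutojeeruotapeka.
Rule 5 (intervocalic voicing): /t/ is a voiceless stop between vowels /u/ and /o/, so it voices to [d]. /t/ is a voiceless stop between vowels /o/ and /a/, so it voices to [d]. /p/ is a voiceless stop between vowels /a/ and /e/, so it voices to [b]. /k/ is a voiceless stop between vowels /e/ and /a/, so it voices to [g]. /mutojeeruotapeka/ → mudojeeruodabega.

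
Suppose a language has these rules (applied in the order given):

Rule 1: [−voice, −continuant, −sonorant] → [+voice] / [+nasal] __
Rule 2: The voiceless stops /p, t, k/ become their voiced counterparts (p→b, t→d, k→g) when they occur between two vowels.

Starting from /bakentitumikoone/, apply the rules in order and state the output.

Rule 1 (post-nasal voicing): /t/ is a voiceless stop immediately after the nasal /n/, so it voices to [d]. /bakentitumikoone/ → bakenditumikoone.
Rule 2 (intervocalic voicing): /k/ is a voiceless stop between vowels /a/ and /e/, so it voices to [g]. /t/ is a voiceless stop between vowels /i/ and /u/, so it voices to [d]. /k/ is a voiceless stop between vowels /i/ and /o/, so it voices to [g]. /bakenditumikoone/ → bagendidumigoone.

bagendidumigoone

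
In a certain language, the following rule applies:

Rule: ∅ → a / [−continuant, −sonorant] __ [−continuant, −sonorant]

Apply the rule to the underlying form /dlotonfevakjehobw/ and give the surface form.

dlotonfevakjehobw

No segment of /dlotonfevakjehobw/ meets the structural description of the rule, so the form surfaces unchanged.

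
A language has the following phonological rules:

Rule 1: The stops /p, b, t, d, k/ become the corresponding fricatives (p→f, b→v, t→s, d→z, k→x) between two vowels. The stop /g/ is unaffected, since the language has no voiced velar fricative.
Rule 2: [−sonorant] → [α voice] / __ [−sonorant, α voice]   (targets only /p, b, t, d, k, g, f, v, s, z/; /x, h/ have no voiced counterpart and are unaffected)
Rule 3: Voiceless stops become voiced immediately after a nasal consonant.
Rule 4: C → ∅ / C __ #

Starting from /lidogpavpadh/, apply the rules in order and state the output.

lizokpafpat

Rule 1 (intervocalic spirantization): /d/ is a stop between vowels /i/ and /o/, so it spirantizes to the fricative [z]. /lidogpavpadh/ → lizogpavpadh.
Rule 2 (regressive voicing assimilation): /g/ precedes the voiceless obstruent /p/, so it devoices to [k] by assimilation. /v/ precedes the voiceless obstruent /p/, so it devoices to [f] by assimilation. /d/ precedes the voiceless obstruent /h/, so it devoices to [t] by assimilation. /lizogpavpadh/ → lizokpafpath.
Rule 3 (post-nasal voicing): no segment meets the environment; /lizokpafpath/ is unchanged.
Rule 4 (final cluster simplification): /h/ is the second consonant of a word-final cluster /th/, so it deletes. /lizokpafpath/ → lizokpafpat.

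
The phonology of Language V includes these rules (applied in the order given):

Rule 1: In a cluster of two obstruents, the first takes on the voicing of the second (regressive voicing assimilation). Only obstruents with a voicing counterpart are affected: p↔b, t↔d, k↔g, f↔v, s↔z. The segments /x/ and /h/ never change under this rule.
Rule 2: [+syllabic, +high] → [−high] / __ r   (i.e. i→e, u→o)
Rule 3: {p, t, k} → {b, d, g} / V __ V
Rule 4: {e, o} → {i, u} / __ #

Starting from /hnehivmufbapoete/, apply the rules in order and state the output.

Rule 1 (regressive voicing assimilation): /f/ precedes the voiced obstruent /b/, so it voices to [v] by assimilation. /hnehivmufbapoete/ → hnehivmuvbapoete.
Rule 2 (pre-rhotic lowering): no segment meets the environment; /hnehivmuvbapoete/ is unchanged.
Rule 3 (intervocalic voicing): /p/ is a voiceless stop between vowels /a/ and /o/, so it voices to [b]. /t/ is a voiceless stop between vowels /e/ and /e/, so it voices to [d]. /hnehivmuvbapoete/ → hnehivmuvbaboede.
Rule 4 (final vowel raising): /e/ is a mid vowel in word-final position, so it raises to [i]. /hnehivmuvbaboede/ → hnehivmuvbaboedi.

hnehivmuvbaboedi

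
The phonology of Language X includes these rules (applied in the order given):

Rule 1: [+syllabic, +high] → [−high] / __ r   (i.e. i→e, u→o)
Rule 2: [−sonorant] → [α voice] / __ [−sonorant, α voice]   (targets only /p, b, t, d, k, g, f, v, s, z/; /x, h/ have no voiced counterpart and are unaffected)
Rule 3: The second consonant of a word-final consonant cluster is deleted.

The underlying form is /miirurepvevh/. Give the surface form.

Rule 1 (pre-rhotic lowering): /i/ is a high vowel immediately before /r/, so it lowers to [e]. /u/ is a high vowel immediately before /r/, so it lowers to [o]. /miirurepvevh/ → mierorepvevh.
Rule 2 (regressive voicing assimilation): /p/ precedes the voiced obstruent /v/, so it voices to [b] by assimilation. /v/ precedes the voiceless obstruent /h/, so it devoices to [f] by assimilation. /mierorepvevh/ → mierorebvefh.
Rule 3 (final cluster simplification): /h/ is the second consonant of a word-final cluster /fh/, so it deletes. /mierorebvefh/ → mierorebvef.

mierorebvef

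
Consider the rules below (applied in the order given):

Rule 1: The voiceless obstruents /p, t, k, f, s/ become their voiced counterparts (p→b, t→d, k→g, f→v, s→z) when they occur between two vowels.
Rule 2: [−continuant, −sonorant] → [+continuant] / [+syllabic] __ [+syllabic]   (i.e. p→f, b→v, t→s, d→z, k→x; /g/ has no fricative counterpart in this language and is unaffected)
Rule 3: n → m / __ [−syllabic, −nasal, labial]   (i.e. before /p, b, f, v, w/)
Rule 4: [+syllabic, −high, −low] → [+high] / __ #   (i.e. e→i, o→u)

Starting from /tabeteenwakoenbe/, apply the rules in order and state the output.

tavezeemwagoembi

Rule 1 (intervocalic voicing): /t/ is a voiceless obstruent between vowels /e/ and /e/, so it voices to [d]. /k/ is a voiceless obstruent between vowels /a/ and /o/, so it voices to [g]. /tabeteenwakoenbe/ → tabedeenwagoenbe.
Rule 2 (intervocalic spirantization): /b/ is a stop between vowels /a/ and /e/, so it spirantizes to the fricative [v]. /d/ is a stop between vowels /e/ and /e/, so it spirantizes to the fricative [z]. /tabedeenwagoenbe/ → tavezeenwagoenbe.
Rule 3 (nasal place assimilation): /n/ precedes the labial consonant /w/, so it assimilates in place to [m]. /n/ precedes the labial consonant /b/, so it assimilates in place to [m]. /tavezeenwagoenbe/ → tavezeemwagoembe.
Rule 4 (final vowel raising): /e/ is a mid vowel in word-final position, so it raises to [i]. /tavezeemwagoembe/ → tavezeemwagoembi.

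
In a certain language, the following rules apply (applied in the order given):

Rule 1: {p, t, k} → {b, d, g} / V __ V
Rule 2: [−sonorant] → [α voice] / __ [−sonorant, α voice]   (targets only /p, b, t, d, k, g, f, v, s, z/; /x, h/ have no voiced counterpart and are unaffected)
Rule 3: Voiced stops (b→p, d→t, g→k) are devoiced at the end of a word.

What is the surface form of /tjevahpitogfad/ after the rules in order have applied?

tjevahpidokfat

Rule 1 (intervocalic voicing): /t/ is a voiceless stop between vowels /i/ and /o/, so it voices to [d]. /tjevahpitogfad/ → tjevahpidogfad.
Rule 2 (regressive voicing assimilation): /g/ precedes the voiceless obstruent /f/, so it devoices to [k] by assimilation. /tjevahpidogfad/ → tjevahpidokfad.
Rule 3 (final devoicing): /d/ is a voiced stop in word-final position, so it devoices to [t]. /tjevahpidokfad/ → tjevahpidokfat.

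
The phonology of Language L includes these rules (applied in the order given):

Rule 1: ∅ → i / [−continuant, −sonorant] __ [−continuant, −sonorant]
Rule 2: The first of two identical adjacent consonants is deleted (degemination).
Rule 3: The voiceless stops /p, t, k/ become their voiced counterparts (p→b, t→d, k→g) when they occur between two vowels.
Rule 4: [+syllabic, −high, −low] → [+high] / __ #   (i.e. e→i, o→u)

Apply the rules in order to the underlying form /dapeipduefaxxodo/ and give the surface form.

dabeibiduefaxodu

Rule 1 (stop-cluster i-epenthesis): /p/ and /d/ form a stop–stop cluster, so [i] is inserted between them. /dapeipduefaxxodo/ → dapeipiduefaxxodo.
Rule 2 (degemination): /xx/ is a geminate; the first /x/ deletes. /dapeipiduefaxxodo/ → dapeipiduefaxodo.
Rule 3 (intervocalic voicing): /p/ is a voiceless stop between vowels /a/ and /e/, so it voices to [b]. /p/ is a voiceless stop between vowels /i/ and /i/, so it voices to [b]. /dapeipiduefaxodo/ → dabeibiduefaxodo.
Rule 4 (final vowel raising): /o/ is a mid vowel in word-final position, so it raises to [u]. /dabeibiduefaxodo/ → dabeibiduefaxodu.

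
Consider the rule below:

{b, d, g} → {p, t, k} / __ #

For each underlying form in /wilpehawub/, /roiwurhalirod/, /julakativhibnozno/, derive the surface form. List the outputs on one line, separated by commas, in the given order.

/wilpehawub/: /b/ is a voiced stop in word-final position, so it devoices to [p]. → [wilpehawup].
/roiwurhalirod/: /d/ is a voiced stop in word-final position, so it devoices to [t]. → [roiwurhalirot].
/julakativhibnozno/: the rule's environment is not met; surfaces unchanged as [julakativhibnozno].

wilpehawup, roiwurhalirot, julakativhibnozno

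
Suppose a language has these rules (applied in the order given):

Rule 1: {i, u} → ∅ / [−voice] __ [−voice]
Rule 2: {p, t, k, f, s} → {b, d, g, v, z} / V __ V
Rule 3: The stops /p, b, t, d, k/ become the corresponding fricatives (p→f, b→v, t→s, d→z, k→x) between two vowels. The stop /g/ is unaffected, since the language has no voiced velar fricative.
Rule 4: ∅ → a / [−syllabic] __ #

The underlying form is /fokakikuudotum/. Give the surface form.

fogakkuuzozuma

Rule 1 (high vowel syncope): /i/ is a high vowel flanked by voiceless consonants /k/ and /k/, so it deletes. /fokakikuudotum/ → fokakkuudotum.
Rule 2 (intervocalic voicing): /k/ is a voiceless obstruent between vowels /o/ and /a/, so it voices to [g]. /t/ is a voiceless obstruent between vowels /o/ and /u/, so it voices to [d]. /fokakkuudotum/ → fogakkuudodum.
Rule 3 (intervocalic spirantization): /d/ is a stop between vowels /u/ and /o/, so it spirantizes to the fricative [z]. /d/ is a stop between vowels /o/ and /u/, so it spirantizes to the fricative [z]. /fogakkuudodum/ → fogakkuuzozum.
Rule 4 (final a-epenthesis): the form ends in the consonant /m/, so [a] is inserted word-finally. /fogakkuuzozum/ → fogakkuuzozuma.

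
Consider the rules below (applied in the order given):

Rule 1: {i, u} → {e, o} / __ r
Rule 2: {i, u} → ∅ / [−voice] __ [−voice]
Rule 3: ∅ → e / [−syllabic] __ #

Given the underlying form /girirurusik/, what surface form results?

gereroruske

Rule 1 (pre-rhotic lowering): /i/ is a high vowel immediately before /r/, so it lowers to [e]. /i/ is a high vowel immediately before /r/, so it lowers to [e]. /u/ is a high vowel immediately before /r/, so it lowers to [o]. /girirurusik/ → gererorusik.
Rule 2 (high vowel syncope): /i/ is a high vowel flanked by voiceless consonants /s/ and /k/, so it deletes. /gererorusik/ → gererorusk.
Rule 3 (final e-epenthesis): the form ends in the consonant /k/, so [e] is inserted word-finally. /gererorusk/ → gereroruske.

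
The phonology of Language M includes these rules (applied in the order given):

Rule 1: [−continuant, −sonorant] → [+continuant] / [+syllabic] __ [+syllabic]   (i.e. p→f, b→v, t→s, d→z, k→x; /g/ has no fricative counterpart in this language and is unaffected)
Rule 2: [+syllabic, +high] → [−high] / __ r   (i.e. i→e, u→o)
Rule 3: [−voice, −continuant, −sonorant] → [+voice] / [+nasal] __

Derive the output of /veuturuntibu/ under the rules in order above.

veusorundivu

Rule 1 (intervocalic spirantization): /t/ is a stop between vowels /u/ and /u/, so it spirantizes to the fricative [s]. /b/ is a stop between vowels /i/ and /u/, so it spirantizes to the fricative [v]. /veuturuntibu/ → veusuruntivu.
Rule 2 (pre-rhotic lowering): /u/ is a high vowel immediately before /r/, so it lowers to [o]. /veusuruntivu/ → veusoruntivu.
Rule 3 (post-nasal voicing): /t/ is a voiceless stop immediately after the nasal /n/, so it voices to [d]. /veusoruntivu/ → veusorundivu.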